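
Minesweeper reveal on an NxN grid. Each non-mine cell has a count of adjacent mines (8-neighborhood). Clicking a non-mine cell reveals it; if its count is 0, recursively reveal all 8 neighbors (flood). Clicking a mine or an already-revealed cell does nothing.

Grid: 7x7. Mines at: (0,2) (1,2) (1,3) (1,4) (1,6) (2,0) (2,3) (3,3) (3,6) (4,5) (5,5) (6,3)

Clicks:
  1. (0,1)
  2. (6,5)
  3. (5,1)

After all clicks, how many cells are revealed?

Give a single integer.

Click 1 (0,1) count=2: revealed 1 new [(0,1)] -> total=1
Click 2 (6,5) count=1: revealed 1 new [(6,5)] -> total=2
Click 3 (5,1) count=0: revealed 12 new [(3,0) (3,1) (3,2) (4,0) (4,1) (4,2) (5,0) (5,1) (5,2) (6,0) (6,1) (6,2)] -> total=14

Answer: 14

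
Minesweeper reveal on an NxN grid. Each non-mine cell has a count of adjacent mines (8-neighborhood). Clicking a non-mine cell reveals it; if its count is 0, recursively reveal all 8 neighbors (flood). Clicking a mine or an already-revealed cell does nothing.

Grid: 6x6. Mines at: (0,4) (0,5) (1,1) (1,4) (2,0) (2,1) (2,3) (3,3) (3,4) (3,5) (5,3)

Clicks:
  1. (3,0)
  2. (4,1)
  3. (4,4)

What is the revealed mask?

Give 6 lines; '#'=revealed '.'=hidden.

Click 1 (3,0) count=2: revealed 1 new [(3,0)] -> total=1
Click 2 (4,1) count=0: revealed 8 new [(3,1) (3,2) (4,0) (4,1) (4,2) (5,0) (5,1) (5,2)] -> total=9
Click 3 (4,4) count=4: revealed 1 new [(4,4)] -> total=10

Answer: ......
......
......
###...
###.#.
###...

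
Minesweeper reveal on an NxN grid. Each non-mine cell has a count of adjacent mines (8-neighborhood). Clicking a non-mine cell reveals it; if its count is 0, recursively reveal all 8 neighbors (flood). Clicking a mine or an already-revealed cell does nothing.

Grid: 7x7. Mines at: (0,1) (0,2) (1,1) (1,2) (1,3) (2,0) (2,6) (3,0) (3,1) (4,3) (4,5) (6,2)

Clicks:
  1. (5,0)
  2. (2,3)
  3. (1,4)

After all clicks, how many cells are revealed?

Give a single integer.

Click 1 (5,0) count=0: revealed 6 new [(4,0) (4,1) (5,0) (5,1) (6,0) (6,1)] -> total=6
Click 2 (2,3) count=2: revealed 1 new [(2,3)] -> total=7
Click 3 (1,4) count=1: revealed 1 new [(1,4)] -> total=8

Answer: 8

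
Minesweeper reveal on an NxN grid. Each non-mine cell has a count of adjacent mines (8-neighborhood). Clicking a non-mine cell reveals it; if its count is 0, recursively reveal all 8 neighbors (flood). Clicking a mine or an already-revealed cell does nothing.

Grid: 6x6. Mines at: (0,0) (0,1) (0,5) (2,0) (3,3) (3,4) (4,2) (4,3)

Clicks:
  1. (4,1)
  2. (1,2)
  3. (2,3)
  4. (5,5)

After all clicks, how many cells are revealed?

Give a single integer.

Click 1 (4,1) count=1: revealed 1 new [(4,1)] -> total=1
Click 2 (1,2) count=1: revealed 1 new [(1,2)] -> total=2
Click 3 (2,3) count=2: revealed 1 new [(2,3)] -> total=3
Click 4 (5,5) count=0: revealed 4 new [(4,4) (4,5) (5,4) (5,5)] -> total=7

Answer: 7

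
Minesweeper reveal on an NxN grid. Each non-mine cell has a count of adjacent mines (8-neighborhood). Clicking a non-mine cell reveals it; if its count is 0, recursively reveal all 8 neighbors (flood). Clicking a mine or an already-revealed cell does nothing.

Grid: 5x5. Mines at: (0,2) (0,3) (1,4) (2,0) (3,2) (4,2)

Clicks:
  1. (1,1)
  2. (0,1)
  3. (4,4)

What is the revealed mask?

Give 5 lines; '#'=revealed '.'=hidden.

Answer: .#...
.#...
...##
...##
...##

Derivation:
Click 1 (1,1) count=2: revealed 1 new [(1,1)] -> total=1
Click 2 (0,1) count=1: revealed 1 new [(0,1)] -> total=2
Click 3 (4,4) count=0: revealed 6 new [(2,3) (2,4) (3,3) (3,4) (4,3) (4,4)] -> total=8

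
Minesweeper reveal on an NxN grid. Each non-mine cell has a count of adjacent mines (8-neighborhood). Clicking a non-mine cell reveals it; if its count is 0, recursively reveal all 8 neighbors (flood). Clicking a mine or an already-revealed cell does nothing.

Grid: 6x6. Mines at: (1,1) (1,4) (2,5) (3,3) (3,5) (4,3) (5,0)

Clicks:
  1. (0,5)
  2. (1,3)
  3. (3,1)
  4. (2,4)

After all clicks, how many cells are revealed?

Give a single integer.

Click 1 (0,5) count=1: revealed 1 new [(0,5)] -> total=1
Click 2 (1,3) count=1: revealed 1 new [(1,3)] -> total=2
Click 3 (3,1) count=0: revealed 9 new [(2,0) (2,1) (2,2) (3,0) (3,1) (3,2) (4,0) (4,1) (4,2)] -> total=11
Click 4 (2,4) count=4: revealed 1 new [(2,4)] -> total=12

Answer: 12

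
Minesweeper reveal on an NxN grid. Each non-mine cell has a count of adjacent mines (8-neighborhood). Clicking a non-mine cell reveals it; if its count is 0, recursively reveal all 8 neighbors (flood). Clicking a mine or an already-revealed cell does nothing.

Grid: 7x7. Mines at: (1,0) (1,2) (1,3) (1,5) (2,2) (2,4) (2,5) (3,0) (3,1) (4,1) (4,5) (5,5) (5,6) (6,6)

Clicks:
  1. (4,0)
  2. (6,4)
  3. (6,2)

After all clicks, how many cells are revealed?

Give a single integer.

Click 1 (4,0) count=3: revealed 1 new [(4,0)] -> total=1
Click 2 (6,4) count=1: revealed 1 new [(6,4)] -> total=2
Click 3 (6,2) count=0: revealed 15 new [(3,2) (3,3) (3,4) (4,2) (4,3) (4,4) (5,0) (5,1) (5,2) (5,3) (5,4) (6,0) (6,1) (6,2) (6,3)] -> total=17

Answer: 17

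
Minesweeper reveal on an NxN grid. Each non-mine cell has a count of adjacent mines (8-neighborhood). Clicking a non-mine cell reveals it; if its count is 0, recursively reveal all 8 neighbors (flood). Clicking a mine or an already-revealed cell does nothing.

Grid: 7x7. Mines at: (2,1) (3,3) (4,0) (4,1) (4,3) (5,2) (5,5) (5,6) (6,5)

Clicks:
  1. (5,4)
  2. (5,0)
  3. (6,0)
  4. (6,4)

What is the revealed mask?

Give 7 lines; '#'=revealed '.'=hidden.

Click 1 (5,4) count=3: revealed 1 new [(5,4)] -> total=1
Click 2 (5,0) count=2: revealed 1 new [(5,0)] -> total=2
Click 3 (6,0) count=0: revealed 3 new [(5,1) (6,0) (6,1)] -> total=5
Click 4 (6,4) count=2: revealed 1 new [(6,4)] -> total=6

Answer: .......
.......
.......
.......
.......
##..#..
##..#..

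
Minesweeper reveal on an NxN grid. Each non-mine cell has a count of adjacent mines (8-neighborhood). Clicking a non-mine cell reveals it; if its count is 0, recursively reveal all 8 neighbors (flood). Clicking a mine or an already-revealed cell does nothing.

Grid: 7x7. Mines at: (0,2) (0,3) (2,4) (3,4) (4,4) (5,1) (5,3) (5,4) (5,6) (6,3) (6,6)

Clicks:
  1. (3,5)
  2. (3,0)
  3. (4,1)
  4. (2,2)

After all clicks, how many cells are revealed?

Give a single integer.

Answer: 19

Derivation:
Click 1 (3,5) count=3: revealed 1 new [(3,5)] -> total=1
Click 2 (3,0) count=0: revealed 18 new [(0,0) (0,1) (1,0) (1,1) (1,2) (1,3) (2,0) (2,1) (2,2) (2,3) (3,0) (3,1) (3,2) (3,3) (4,0) (4,1) (4,2) (4,3)] -> total=19
Click 3 (4,1) count=1: revealed 0 new [(none)] -> total=19
Click 4 (2,2) count=0: revealed 0 new [(none)] -> total=19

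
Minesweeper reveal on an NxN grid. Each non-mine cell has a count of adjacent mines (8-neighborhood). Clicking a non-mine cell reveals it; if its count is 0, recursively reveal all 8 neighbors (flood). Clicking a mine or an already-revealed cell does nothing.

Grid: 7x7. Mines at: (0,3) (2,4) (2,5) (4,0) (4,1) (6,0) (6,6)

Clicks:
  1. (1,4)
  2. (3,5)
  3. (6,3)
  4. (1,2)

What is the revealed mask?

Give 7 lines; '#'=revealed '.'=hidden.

Answer: .......
..#.#..
.......
..#####
..#####
.######
.#####.

Derivation:
Click 1 (1,4) count=3: revealed 1 new [(1,4)] -> total=1
Click 2 (3,5) count=2: revealed 1 new [(3,5)] -> total=2
Click 3 (6,3) count=0: revealed 20 new [(3,2) (3,3) (3,4) (3,6) (4,2) (4,3) (4,4) (4,5) (4,6) (5,1) (5,2) (5,3) (5,4) (5,5) (5,6) (6,1) (6,2) (6,3) (6,4) (6,5)] -> total=22
Click 4 (1,2) count=1: revealed 1 new [(1,2)] -> total=23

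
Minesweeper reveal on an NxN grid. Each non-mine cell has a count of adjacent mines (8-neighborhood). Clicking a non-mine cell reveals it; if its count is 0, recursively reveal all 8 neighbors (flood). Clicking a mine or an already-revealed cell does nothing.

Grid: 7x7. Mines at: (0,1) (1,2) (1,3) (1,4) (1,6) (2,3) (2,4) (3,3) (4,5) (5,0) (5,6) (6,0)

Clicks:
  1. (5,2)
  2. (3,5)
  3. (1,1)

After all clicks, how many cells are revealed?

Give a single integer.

Click 1 (5,2) count=0: revealed 14 new [(4,1) (4,2) (4,3) (4,4) (5,1) (5,2) (5,3) (5,4) (5,5) (6,1) (6,2) (6,3) (6,4) (6,5)] -> total=14
Click 2 (3,5) count=2: revealed 1 new [(3,5)] -> total=15
Click 3 (1,1) count=2: revealed 1 new [(1,1)] -> total=16

Answer: 16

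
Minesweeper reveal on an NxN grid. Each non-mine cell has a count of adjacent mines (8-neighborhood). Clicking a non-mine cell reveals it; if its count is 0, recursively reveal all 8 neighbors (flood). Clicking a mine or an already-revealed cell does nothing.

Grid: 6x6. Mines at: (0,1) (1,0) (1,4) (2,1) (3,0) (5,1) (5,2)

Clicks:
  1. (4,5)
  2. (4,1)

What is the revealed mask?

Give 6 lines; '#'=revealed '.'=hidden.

Answer: ......
......
..####
..####
.#####
...###

Derivation:
Click 1 (4,5) count=0: revealed 15 new [(2,2) (2,3) (2,4) (2,5) (3,2) (3,3) (3,4) (3,5) (4,2) (4,3) (4,4) (4,5) (5,3) (5,4) (5,5)] -> total=15
Click 2 (4,1) count=3: revealed 1 new [(4,1)] -> total=16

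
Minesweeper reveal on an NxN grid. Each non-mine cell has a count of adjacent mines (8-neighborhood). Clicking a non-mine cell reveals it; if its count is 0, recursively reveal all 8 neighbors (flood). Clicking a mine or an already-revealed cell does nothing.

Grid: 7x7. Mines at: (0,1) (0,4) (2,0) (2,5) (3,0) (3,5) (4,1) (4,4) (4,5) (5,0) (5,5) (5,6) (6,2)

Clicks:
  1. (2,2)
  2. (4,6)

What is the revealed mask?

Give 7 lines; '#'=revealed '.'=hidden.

Click 1 (2,2) count=0: revealed 12 new [(1,1) (1,2) (1,3) (1,4) (2,1) (2,2) (2,3) (2,4) (3,1) (3,2) (3,3) (3,4)] -> total=12
Click 2 (4,6) count=4: revealed 1 new [(4,6)] -> total=13

Answer: .......
.####..
.####..
.####..
......#
.......
.......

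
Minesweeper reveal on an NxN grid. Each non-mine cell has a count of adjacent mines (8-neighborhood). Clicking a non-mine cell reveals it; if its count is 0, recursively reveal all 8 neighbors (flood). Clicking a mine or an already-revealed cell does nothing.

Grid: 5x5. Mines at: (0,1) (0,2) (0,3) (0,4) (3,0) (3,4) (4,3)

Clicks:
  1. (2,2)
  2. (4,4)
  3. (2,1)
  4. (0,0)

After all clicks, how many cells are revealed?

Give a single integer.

Click 1 (2,2) count=0: revealed 9 new [(1,1) (1,2) (1,3) (2,1) (2,2) (2,3) (3,1) (3,2) (3,3)] -> total=9
Click 2 (4,4) count=2: revealed 1 new [(4,4)] -> total=10
Click 3 (2,1) count=1: revealed 0 new [(none)] -> total=10
Click 4 (0,0) count=1: revealed 1 new [(0,0)] -> total=11

Answer: 11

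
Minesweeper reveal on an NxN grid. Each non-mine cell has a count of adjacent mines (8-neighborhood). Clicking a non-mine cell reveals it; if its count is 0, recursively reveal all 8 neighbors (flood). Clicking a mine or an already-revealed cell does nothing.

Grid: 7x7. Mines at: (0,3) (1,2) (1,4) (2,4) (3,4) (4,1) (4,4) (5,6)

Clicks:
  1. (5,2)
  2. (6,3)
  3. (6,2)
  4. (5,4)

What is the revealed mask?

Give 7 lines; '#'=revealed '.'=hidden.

Click 1 (5,2) count=1: revealed 1 new [(5,2)] -> total=1
Click 2 (6,3) count=0: revealed 11 new [(5,0) (5,1) (5,3) (5,4) (5,5) (6,0) (6,1) (6,2) (6,3) (6,4) (6,5)] -> total=12
Click 3 (6,2) count=0: revealed 0 new [(none)] -> total=12
Click 4 (5,4) count=1: revealed 0 new [(none)] -> total=12

Answer: .......
.......
.......
.......
.......
######.
######.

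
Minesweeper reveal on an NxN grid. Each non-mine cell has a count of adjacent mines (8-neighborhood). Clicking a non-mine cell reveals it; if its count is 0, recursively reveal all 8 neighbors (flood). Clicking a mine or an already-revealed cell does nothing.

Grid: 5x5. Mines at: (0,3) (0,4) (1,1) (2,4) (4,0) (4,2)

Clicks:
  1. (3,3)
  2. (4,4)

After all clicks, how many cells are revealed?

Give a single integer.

Click 1 (3,3) count=2: revealed 1 new [(3,3)] -> total=1
Click 2 (4,4) count=0: revealed 3 new [(3,4) (4,3) (4,4)] -> total=4

Answer: 4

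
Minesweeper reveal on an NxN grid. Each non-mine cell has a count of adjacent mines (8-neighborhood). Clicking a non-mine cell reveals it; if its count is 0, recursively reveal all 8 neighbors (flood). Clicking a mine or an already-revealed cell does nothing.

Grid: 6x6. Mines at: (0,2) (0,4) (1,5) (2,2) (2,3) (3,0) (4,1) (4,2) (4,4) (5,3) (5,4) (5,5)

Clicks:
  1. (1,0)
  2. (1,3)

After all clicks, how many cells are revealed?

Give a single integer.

Click 1 (1,0) count=0: revealed 6 new [(0,0) (0,1) (1,0) (1,1) (2,0) (2,1)] -> total=6
Click 2 (1,3) count=4: revealed 1 new [(1,3)] -> total=7

Answer: 7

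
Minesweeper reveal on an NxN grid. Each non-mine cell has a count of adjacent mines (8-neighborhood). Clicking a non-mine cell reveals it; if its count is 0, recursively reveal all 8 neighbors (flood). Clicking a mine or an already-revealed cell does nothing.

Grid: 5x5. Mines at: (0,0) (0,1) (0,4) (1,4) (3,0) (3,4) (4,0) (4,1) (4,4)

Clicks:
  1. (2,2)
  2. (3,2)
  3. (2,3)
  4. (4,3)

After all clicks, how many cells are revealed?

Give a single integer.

Answer: 10

Derivation:
Click 1 (2,2) count=0: revealed 9 new [(1,1) (1,2) (1,3) (2,1) (2,2) (2,3) (3,1) (3,2) (3,3)] -> total=9
Click 2 (3,2) count=1: revealed 0 new [(none)] -> total=9
Click 3 (2,3) count=2: revealed 0 new [(none)] -> total=9
Click 4 (4,3) count=2: revealed 1 new [(4,3)] -> total=10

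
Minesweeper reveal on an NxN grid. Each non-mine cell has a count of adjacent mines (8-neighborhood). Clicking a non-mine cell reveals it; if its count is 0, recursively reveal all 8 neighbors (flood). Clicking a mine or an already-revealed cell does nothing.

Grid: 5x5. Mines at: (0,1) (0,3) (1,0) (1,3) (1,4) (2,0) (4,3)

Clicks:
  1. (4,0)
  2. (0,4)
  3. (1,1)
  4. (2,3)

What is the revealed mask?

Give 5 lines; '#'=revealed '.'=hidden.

Click 1 (4,0) count=0: revealed 6 new [(3,0) (3,1) (3,2) (4,0) (4,1) (4,2)] -> total=6
Click 2 (0,4) count=3: revealed 1 new [(0,4)] -> total=7
Click 3 (1,1) count=3: revealed 1 new [(1,1)] -> total=8
Click 4 (2,3) count=2: revealed 1 new [(2,3)] -> total=9

Answer: ....#
.#...
...#.
###..
###..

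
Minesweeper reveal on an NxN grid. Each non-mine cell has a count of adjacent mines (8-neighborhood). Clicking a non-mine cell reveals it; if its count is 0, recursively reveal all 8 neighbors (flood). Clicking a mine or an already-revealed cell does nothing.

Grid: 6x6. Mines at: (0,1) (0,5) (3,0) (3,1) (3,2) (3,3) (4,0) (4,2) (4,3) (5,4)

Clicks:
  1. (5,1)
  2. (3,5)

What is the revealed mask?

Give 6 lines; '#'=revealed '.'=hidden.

Click 1 (5,1) count=2: revealed 1 new [(5,1)] -> total=1
Click 2 (3,5) count=0: revealed 8 new [(1,4) (1,5) (2,4) (2,5) (3,4) (3,5) (4,4) (4,5)] -> total=9

Answer: ......
....##
....##
....##
....##
.#....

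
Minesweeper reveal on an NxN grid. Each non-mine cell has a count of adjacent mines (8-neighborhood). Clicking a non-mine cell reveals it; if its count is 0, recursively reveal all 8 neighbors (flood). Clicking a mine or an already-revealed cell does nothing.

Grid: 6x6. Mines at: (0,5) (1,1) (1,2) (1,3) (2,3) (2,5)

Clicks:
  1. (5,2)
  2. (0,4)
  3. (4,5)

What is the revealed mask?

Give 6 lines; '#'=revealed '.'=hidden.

Click 1 (5,2) count=0: revealed 21 new [(2,0) (2,1) (2,2) (3,0) (3,1) (3,2) (3,3) (3,4) (3,5) (4,0) (4,1) (4,2) (4,3) (4,4) (4,5) (5,0) (5,1) (5,2) (5,3) (5,4) (5,5)] -> total=21
Click 2 (0,4) count=2: revealed 1 new [(0,4)] -> total=22
Click 3 (4,5) count=0: revealed 0 new [(none)] -> total=22

Answer: ....#.
......
###...
######
######
######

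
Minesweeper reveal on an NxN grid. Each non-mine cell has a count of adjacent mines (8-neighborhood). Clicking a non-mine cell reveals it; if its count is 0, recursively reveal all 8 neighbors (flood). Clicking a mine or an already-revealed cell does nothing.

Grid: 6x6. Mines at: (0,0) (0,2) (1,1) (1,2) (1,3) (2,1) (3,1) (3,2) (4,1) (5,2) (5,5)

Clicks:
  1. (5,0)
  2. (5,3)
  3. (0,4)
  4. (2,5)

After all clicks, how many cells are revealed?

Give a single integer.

Click 1 (5,0) count=1: revealed 1 new [(5,0)] -> total=1
Click 2 (5,3) count=1: revealed 1 new [(5,3)] -> total=2
Click 3 (0,4) count=1: revealed 1 new [(0,4)] -> total=3
Click 4 (2,5) count=0: revealed 12 new [(0,5) (1,4) (1,5) (2,3) (2,4) (2,5) (3,3) (3,4) (3,5) (4,3) (4,4) (4,5)] -> total=15

Answer: 15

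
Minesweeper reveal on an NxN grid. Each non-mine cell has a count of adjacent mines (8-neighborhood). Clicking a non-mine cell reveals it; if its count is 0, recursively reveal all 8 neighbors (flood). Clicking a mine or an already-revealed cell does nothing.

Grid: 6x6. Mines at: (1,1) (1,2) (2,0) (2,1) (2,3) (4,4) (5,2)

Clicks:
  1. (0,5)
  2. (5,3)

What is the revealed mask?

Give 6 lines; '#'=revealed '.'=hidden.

Click 1 (0,5) count=0: revealed 10 new [(0,3) (0,4) (0,5) (1,3) (1,4) (1,5) (2,4) (2,5) (3,4) (3,5)] -> total=10
Click 2 (5,3) count=2: revealed 1 new [(5,3)] -> total=11

Answer: ...###
...###
....##
....##
......
...#..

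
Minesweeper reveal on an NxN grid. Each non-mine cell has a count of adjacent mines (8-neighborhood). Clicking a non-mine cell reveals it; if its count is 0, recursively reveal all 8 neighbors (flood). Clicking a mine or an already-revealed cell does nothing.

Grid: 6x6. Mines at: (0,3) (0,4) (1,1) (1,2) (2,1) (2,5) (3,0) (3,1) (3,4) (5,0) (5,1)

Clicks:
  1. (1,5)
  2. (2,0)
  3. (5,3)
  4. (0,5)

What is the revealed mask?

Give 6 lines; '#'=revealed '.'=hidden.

Click 1 (1,5) count=2: revealed 1 new [(1,5)] -> total=1
Click 2 (2,0) count=4: revealed 1 new [(2,0)] -> total=2
Click 3 (5,3) count=0: revealed 8 new [(4,2) (4,3) (4,4) (4,5) (5,2) (5,3) (5,4) (5,5)] -> total=10
Click 4 (0,5) count=1: revealed 1 new [(0,5)] -> total=11

Answer: .....#
.....#
#.....
......
..####
..####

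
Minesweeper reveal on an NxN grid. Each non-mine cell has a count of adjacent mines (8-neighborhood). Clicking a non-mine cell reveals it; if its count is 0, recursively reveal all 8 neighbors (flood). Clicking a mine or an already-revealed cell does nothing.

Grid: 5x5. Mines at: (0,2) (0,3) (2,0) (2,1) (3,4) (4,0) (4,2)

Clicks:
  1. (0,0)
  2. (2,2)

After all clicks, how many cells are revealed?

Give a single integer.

Click 1 (0,0) count=0: revealed 4 new [(0,0) (0,1) (1,0) (1,1)] -> total=4
Click 2 (2,2) count=1: revealed 1 new [(2,2)] -> total=5

Answer: 5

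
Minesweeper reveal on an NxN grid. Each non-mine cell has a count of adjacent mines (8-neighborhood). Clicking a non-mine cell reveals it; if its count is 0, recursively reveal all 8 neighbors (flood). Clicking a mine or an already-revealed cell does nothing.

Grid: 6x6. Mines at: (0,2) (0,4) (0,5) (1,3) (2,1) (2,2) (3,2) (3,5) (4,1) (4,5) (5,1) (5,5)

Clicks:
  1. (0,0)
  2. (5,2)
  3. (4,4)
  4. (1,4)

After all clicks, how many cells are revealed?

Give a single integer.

Click 1 (0,0) count=0: revealed 4 new [(0,0) (0,1) (1,0) (1,1)] -> total=4
Click 2 (5,2) count=2: revealed 1 new [(5,2)] -> total=5
Click 3 (4,4) count=3: revealed 1 new [(4,4)] -> total=6
Click 4 (1,4) count=3: revealed 1 new [(1,4)] -> total=7

Answer: 7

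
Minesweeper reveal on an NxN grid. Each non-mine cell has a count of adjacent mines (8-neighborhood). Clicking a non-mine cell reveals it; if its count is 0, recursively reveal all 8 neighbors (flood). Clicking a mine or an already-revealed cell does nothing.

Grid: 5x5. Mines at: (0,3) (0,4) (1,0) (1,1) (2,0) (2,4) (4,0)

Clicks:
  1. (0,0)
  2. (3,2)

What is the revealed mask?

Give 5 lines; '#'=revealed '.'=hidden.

Click 1 (0,0) count=2: revealed 1 new [(0,0)] -> total=1
Click 2 (3,2) count=0: revealed 11 new [(2,1) (2,2) (2,3) (3,1) (3,2) (3,3) (3,4) (4,1) (4,2) (4,3) (4,4)] -> total=12

Answer: #....
.....
.###.
.####
.####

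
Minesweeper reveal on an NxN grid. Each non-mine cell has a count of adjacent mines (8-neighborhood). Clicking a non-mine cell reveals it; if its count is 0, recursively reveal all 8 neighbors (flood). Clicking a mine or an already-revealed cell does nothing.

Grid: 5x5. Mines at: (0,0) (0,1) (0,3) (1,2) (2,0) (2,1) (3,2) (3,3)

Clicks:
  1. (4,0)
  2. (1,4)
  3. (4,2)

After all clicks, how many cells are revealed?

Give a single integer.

Click 1 (4,0) count=0: revealed 4 new [(3,0) (3,1) (4,0) (4,1)] -> total=4
Click 2 (1,4) count=1: revealed 1 new [(1,4)] -> total=5
Click 3 (4,2) count=2: revealed 1 new [(4,2)] -> total=6

Answer: 6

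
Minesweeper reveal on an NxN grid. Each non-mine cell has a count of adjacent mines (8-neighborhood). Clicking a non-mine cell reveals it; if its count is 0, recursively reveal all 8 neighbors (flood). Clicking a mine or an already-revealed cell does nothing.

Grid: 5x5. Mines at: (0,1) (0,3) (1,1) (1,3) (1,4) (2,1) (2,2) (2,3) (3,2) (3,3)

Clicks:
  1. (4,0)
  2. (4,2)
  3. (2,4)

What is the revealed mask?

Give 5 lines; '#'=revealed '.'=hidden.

Click 1 (4,0) count=0: revealed 4 new [(3,0) (3,1) (4,0) (4,1)] -> total=4
Click 2 (4,2) count=2: revealed 1 new [(4,2)] -> total=5
Click 3 (2,4) count=4: revealed 1 new [(2,4)] -> total=6

Answer: .....
.....
....#
##...
###..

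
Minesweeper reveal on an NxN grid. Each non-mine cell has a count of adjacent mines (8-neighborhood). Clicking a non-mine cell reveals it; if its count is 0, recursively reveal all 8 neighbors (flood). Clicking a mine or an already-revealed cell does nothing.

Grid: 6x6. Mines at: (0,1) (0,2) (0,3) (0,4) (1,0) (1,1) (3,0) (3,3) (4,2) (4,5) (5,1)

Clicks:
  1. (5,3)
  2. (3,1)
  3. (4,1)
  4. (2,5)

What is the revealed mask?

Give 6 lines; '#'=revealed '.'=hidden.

Answer: ......
....##
....##
.#..##
.#....
...#..

Derivation:
Click 1 (5,3) count=1: revealed 1 new [(5,3)] -> total=1
Click 2 (3,1) count=2: revealed 1 new [(3,1)] -> total=2
Click 3 (4,1) count=3: revealed 1 new [(4,1)] -> total=3
Click 4 (2,5) count=0: revealed 6 new [(1,4) (1,5) (2,4) (2,5) (3,4) (3,5)] -> total=9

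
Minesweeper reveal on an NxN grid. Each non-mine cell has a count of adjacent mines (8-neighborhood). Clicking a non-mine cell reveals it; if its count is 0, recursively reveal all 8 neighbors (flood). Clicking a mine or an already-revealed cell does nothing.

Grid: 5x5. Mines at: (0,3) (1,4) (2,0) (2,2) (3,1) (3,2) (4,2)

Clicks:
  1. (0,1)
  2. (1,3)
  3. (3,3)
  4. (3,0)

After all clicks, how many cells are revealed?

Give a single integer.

Click 1 (0,1) count=0: revealed 6 new [(0,0) (0,1) (0,2) (1,0) (1,1) (1,2)] -> total=6
Click 2 (1,3) count=3: revealed 1 new [(1,3)] -> total=7
Click 3 (3,3) count=3: revealed 1 new [(3,3)] -> total=8
Click 4 (3,0) count=2: revealed 1 new [(3,0)] -> total=9

Answer: 9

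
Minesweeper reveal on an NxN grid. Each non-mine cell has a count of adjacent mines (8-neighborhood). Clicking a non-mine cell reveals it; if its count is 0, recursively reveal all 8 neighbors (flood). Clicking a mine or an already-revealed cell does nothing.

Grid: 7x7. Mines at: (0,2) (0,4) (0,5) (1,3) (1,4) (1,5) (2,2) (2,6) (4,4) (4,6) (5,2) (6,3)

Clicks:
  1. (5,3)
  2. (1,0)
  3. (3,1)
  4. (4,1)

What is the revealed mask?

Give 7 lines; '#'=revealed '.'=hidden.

Answer: ##.....
##.....
##.....
##.....
##.....
##.#...
##.....

Derivation:
Click 1 (5,3) count=3: revealed 1 new [(5,3)] -> total=1
Click 2 (1,0) count=0: revealed 14 new [(0,0) (0,1) (1,0) (1,1) (2,0) (2,1) (3,0) (3,1) (4,0) (4,1) (5,0) (5,1) (6,0) (6,1)] -> total=15
Click 3 (3,1) count=1: revealed 0 new [(none)] -> total=15
Click 4 (4,1) count=1: revealed 0 new [(none)] -> total=15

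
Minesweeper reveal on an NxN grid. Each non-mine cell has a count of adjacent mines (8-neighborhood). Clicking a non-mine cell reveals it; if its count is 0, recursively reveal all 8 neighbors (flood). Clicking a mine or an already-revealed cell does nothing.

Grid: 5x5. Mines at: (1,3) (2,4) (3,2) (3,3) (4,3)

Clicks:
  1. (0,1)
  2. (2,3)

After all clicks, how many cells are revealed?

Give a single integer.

Click 1 (0,1) count=0: revealed 13 new [(0,0) (0,1) (0,2) (1,0) (1,1) (1,2) (2,0) (2,1) (2,2) (3,0) (3,1) (4,0) (4,1)] -> total=13
Click 2 (2,3) count=4: revealed 1 new [(2,3)] -> total=14

Answer: 14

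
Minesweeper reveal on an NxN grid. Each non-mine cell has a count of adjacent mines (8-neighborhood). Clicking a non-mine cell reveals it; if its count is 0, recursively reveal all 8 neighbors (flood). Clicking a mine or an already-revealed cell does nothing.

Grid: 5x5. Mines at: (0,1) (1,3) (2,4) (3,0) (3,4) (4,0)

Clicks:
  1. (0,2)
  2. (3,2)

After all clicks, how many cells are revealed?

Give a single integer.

Answer: 10

Derivation:
Click 1 (0,2) count=2: revealed 1 new [(0,2)] -> total=1
Click 2 (3,2) count=0: revealed 9 new [(2,1) (2,2) (2,3) (3,1) (3,2) (3,3) (4,1) (4,2) (4,3)] -> total=10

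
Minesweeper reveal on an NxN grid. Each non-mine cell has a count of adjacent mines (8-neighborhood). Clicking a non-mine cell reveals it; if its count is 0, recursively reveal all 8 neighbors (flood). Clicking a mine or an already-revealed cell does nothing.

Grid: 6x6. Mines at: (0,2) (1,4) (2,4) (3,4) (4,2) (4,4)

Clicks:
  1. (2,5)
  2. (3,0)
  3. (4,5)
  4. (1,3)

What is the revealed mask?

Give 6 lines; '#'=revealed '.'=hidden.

Answer: ##....
####..
####.#
####..
##...#
##....

Derivation:
Click 1 (2,5) count=3: revealed 1 new [(2,5)] -> total=1
Click 2 (3,0) count=0: revealed 18 new [(0,0) (0,1) (1,0) (1,1) (1,2) (1,3) (2,0) (2,1) (2,2) (2,3) (3,0) (3,1) (3,2) (3,3) (4,0) (4,1) (5,0) (5,1)] -> total=19
Click 3 (4,5) count=2: revealed 1 new [(4,5)] -> total=20
Click 4 (1,3) count=3: revealed 0 new [(none)] -> total=20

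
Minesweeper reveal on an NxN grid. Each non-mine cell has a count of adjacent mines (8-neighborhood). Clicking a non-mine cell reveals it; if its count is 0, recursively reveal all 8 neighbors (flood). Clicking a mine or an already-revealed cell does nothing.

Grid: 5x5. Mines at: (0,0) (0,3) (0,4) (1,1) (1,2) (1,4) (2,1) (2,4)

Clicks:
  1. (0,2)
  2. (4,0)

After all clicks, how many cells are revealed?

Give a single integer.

Click 1 (0,2) count=3: revealed 1 new [(0,2)] -> total=1
Click 2 (4,0) count=0: revealed 10 new [(3,0) (3,1) (3,2) (3,3) (3,4) (4,0) (4,1) (4,2) (4,3) (4,4)] -> total=11

Answer: 11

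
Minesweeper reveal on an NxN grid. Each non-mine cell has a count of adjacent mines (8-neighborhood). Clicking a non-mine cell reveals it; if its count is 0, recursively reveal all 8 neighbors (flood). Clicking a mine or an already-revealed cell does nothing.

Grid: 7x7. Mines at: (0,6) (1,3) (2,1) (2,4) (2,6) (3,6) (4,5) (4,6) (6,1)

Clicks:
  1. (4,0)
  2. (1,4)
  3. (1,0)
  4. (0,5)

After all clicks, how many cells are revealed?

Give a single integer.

Click 1 (4,0) count=0: revealed 22 new [(3,0) (3,1) (3,2) (3,3) (3,4) (4,0) (4,1) (4,2) (4,3) (4,4) (5,0) (5,1) (5,2) (5,3) (5,4) (5,5) (5,6) (6,2) (6,3) (6,4) (6,5) (6,6)] -> total=22
Click 2 (1,4) count=2: revealed 1 new [(1,4)] -> total=23
Click 3 (1,0) count=1: revealed 1 new [(1,0)] -> total=24
Click 4 (0,5) count=1: revealed 1 new [(0,5)] -> total=25

Answer: 25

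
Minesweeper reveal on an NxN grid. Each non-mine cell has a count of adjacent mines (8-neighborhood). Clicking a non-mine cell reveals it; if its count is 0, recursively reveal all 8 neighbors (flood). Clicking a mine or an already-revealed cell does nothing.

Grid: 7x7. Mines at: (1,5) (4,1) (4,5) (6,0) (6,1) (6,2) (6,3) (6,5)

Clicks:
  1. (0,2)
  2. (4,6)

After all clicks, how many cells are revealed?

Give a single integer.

Click 1 (0,2) count=0: revealed 26 new [(0,0) (0,1) (0,2) (0,3) (0,4) (1,0) (1,1) (1,2) (1,3) (1,4) (2,0) (2,1) (2,2) (2,3) (2,4) (3,0) (3,1) (3,2) (3,3) (3,4) (4,2) (4,3) (4,4) (5,2) (5,3) (5,4)] -> total=26
Click 2 (4,6) count=1: revealed 1 new [(4,6)] -> total=27

Answer: 27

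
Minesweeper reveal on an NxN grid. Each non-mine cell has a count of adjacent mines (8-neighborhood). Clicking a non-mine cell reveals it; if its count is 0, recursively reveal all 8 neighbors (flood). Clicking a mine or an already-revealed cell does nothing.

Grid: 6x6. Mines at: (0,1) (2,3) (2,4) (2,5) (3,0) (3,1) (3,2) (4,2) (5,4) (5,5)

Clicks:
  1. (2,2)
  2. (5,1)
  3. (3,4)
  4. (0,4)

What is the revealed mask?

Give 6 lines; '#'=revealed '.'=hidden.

Answer: ..####
..####
..#...
....#.
......
.#....

Derivation:
Click 1 (2,2) count=3: revealed 1 new [(2,2)] -> total=1
Click 2 (5,1) count=1: revealed 1 new [(5,1)] -> total=2
Click 3 (3,4) count=3: revealed 1 new [(3,4)] -> total=3
Click 4 (0,4) count=0: revealed 8 new [(0,2) (0,3) (0,4) (0,5) (1,2) (1,3) (1,4) (1,5)] -> total=11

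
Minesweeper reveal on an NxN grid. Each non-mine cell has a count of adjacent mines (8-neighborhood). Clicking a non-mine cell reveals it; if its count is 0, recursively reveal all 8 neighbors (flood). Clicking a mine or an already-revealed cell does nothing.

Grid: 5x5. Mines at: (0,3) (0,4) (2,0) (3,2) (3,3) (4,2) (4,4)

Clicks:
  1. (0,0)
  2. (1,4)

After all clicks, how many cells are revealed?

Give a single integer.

Click 1 (0,0) count=0: revealed 6 new [(0,0) (0,1) (0,2) (1,0) (1,1) (1,2)] -> total=6
Click 2 (1,4) count=2: revealed 1 new [(1,4)] -> total=7

Answer: 7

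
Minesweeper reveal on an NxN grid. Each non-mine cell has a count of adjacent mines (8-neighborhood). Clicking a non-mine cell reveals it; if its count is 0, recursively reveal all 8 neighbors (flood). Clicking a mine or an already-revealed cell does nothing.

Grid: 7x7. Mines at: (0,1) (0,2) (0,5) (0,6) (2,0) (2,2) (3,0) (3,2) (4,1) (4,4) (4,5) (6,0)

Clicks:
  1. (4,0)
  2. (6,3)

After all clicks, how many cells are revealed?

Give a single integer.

Answer: 13

Derivation:
Click 1 (4,0) count=2: revealed 1 new [(4,0)] -> total=1
Click 2 (6,3) count=0: revealed 12 new [(5,1) (5,2) (5,3) (5,4) (5,5) (5,6) (6,1) (6,2) (6,3) (6,4) (6,5) (6,6)] -> total=13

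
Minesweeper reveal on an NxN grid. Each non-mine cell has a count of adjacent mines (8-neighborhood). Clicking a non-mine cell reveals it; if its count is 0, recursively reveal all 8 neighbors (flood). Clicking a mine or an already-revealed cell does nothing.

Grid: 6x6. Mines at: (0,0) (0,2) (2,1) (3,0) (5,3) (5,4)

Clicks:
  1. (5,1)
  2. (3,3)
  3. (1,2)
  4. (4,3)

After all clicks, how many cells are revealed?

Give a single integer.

Answer: 24

Derivation:
Click 1 (5,1) count=0: revealed 6 new [(4,0) (4,1) (4,2) (5,0) (5,1) (5,2)] -> total=6
Click 2 (3,3) count=0: revealed 18 new [(0,3) (0,4) (0,5) (1,2) (1,3) (1,4) (1,5) (2,2) (2,3) (2,4) (2,5) (3,2) (3,3) (3,4) (3,5) (4,3) (4,4) (4,5)] -> total=24
Click 3 (1,2) count=2: revealed 0 new [(none)] -> total=24
Click 4 (4,3) count=2: revealed 0 new [(none)] -> total=24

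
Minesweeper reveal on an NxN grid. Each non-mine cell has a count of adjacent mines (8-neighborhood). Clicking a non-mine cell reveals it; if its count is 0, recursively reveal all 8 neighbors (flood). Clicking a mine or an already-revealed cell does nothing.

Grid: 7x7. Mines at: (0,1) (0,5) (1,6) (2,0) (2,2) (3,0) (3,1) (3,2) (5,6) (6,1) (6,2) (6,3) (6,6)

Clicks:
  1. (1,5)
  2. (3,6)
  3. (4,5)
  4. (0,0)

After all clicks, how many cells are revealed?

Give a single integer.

Click 1 (1,5) count=2: revealed 1 new [(1,5)] -> total=1
Click 2 (3,6) count=0: revealed 17 new [(1,3) (1,4) (2,3) (2,4) (2,5) (2,6) (3,3) (3,4) (3,5) (3,6) (4,3) (4,4) (4,5) (4,6) (5,3) (5,4) (5,5)] -> total=18
Click 3 (4,5) count=1: revealed 0 new [(none)] -> total=18
Click 4 (0,0) count=1: revealed 1 new [(0,0)] -> total=19

Answer: 19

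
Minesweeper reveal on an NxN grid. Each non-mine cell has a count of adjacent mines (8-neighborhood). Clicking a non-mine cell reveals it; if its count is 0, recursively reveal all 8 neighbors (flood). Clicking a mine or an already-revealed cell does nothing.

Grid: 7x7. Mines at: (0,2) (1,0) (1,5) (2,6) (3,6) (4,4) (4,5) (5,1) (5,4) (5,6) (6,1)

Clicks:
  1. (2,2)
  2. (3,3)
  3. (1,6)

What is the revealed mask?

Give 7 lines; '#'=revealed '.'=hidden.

Click 1 (2,2) count=0: revealed 18 new [(1,1) (1,2) (1,3) (1,4) (2,0) (2,1) (2,2) (2,3) (2,4) (3,0) (3,1) (3,2) (3,3) (3,4) (4,0) (4,1) (4,2) (4,3)] -> total=18
Click 2 (3,3) count=1: revealed 0 new [(none)] -> total=18
Click 3 (1,6) count=2: revealed 1 new [(1,6)] -> total=19

Answer: .......
.####.#
#####..
#####..
####...
.......
.......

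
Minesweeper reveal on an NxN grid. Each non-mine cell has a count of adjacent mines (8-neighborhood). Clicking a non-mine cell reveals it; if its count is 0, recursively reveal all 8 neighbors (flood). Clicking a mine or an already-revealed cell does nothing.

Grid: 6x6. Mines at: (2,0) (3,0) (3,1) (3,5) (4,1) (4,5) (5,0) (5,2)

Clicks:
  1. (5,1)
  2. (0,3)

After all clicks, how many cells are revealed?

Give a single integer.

Answer: 24

Derivation:
Click 1 (5,1) count=3: revealed 1 new [(5,1)] -> total=1
Click 2 (0,3) count=0: revealed 23 new [(0,0) (0,1) (0,2) (0,3) (0,4) (0,5) (1,0) (1,1) (1,2) (1,3) (1,4) (1,5) (2,1) (2,2) (2,3) (2,4) (2,5) (3,2) (3,3) (3,4) (4,2) (4,3) (4,4)] -> total=24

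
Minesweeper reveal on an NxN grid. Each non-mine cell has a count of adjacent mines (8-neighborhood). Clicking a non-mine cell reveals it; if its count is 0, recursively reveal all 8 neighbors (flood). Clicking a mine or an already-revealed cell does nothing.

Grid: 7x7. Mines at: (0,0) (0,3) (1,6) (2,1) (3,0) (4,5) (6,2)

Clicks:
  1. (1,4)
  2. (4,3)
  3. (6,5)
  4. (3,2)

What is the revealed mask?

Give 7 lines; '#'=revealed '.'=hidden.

Answer: .......
..####.
..####.
.#####.
.####..
.######
...####

Derivation:
Click 1 (1,4) count=1: revealed 1 new [(1,4)] -> total=1
Click 2 (4,3) count=0: revealed 20 new [(1,2) (1,3) (1,5) (2,2) (2,3) (2,4) (2,5) (3,1) (3,2) (3,3) (3,4) (3,5) (4,1) (4,2) (4,3) (4,4) (5,1) (5,2) (5,3) (5,4)] -> total=21
Click 3 (6,5) count=0: revealed 6 new [(5,5) (5,6) (6,3) (6,4) (6,5) (6,6)] -> total=27
Click 4 (3,2) count=1: revealed 0 new [(none)] -> total=27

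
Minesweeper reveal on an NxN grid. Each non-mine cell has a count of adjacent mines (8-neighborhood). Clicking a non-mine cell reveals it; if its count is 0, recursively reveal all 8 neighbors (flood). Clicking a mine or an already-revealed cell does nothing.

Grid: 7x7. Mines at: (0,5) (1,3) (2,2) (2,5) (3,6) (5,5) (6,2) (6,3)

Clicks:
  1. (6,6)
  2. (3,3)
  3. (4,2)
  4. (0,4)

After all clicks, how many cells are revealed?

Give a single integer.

Click 1 (6,6) count=1: revealed 1 new [(6,6)] -> total=1
Click 2 (3,3) count=1: revealed 1 new [(3,3)] -> total=2
Click 3 (4,2) count=0: revealed 24 new [(0,0) (0,1) (0,2) (1,0) (1,1) (1,2) (2,0) (2,1) (3,0) (3,1) (3,2) (3,4) (4,0) (4,1) (4,2) (4,3) (4,4) (5,0) (5,1) (5,2) (5,3) (5,4) (6,0) (6,1)] -> total=26
Click 4 (0,4) count=2: revealed 1 new [(0,4)] -> total=27

Answer: 27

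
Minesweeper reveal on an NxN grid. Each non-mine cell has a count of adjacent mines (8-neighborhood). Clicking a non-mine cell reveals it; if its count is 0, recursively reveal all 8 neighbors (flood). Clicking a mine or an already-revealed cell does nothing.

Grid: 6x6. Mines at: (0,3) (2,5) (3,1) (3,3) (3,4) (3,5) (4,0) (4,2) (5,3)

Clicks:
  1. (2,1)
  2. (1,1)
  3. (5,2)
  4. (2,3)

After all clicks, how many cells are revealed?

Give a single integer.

Answer: 11

Derivation:
Click 1 (2,1) count=1: revealed 1 new [(2,1)] -> total=1
Click 2 (1,1) count=0: revealed 8 new [(0,0) (0,1) (0,2) (1,0) (1,1) (1,2) (2,0) (2,2)] -> total=9
Click 3 (5,2) count=2: revealed 1 new [(5,2)] -> total=10
Click 4 (2,3) count=2: revealed 1 new [(2,3)] -> total=11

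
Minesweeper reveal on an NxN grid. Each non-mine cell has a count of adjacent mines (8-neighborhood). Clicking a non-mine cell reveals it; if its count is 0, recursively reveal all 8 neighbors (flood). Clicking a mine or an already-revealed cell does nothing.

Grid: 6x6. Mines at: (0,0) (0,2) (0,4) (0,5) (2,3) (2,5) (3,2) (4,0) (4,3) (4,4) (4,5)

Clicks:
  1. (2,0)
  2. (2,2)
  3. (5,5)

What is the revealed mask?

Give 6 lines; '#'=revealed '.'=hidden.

Answer: ......
##....
###...
##....
......
.....#

Derivation:
Click 1 (2,0) count=0: revealed 6 new [(1,0) (1,1) (2,0) (2,1) (3,0) (3,1)] -> total=6
Click 2 (2,2) count=2: revealed 1 new [(2,2)] -> total=7
Click 3 (5,5) count=2: revealed 1 new [(5,5)] -> total=8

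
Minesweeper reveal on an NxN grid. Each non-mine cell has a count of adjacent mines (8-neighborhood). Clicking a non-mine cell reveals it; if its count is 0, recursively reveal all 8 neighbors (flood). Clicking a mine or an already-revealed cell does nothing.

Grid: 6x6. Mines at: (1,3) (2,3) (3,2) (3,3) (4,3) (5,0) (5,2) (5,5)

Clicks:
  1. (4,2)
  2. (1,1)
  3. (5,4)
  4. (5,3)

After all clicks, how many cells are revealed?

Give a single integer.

Answer: 16

Derivation:
Click 1 (4,2) count=4: revealed 1 new [(4,2)] -> total=1
Click 2 (1,1) count=0: revealed 13 new [(0,0) (0,1) (0,2) (1,0) (1,1) (1,2) (2,0) (2,1) (2,2) (3,0) (3,1) (4,0) (4,1)] -> total=14
Click 3 (5,4) count=2: revealed 1 new [(5,4)] -> total=15
Click 4 (5,3) count=2: revealed 1 new [(5,3)] -> total=16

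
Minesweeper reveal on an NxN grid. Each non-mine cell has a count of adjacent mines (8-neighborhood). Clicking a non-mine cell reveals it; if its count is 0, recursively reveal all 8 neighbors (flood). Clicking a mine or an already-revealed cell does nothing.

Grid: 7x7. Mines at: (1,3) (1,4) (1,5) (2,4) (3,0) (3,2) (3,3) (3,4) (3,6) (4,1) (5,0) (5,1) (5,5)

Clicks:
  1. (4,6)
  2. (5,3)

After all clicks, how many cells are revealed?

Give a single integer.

Answer: 10

Derivation:
Click 1 (4,6) count=2: revealed 1 new [(4,6)] -> total=1
Click 2 (5,3) count=0: revealed 9 new [(4,2) (4,3) (4,4) (5,2) (5,3) (5,4) (6,2) (6,3) (6,4)] -> total=10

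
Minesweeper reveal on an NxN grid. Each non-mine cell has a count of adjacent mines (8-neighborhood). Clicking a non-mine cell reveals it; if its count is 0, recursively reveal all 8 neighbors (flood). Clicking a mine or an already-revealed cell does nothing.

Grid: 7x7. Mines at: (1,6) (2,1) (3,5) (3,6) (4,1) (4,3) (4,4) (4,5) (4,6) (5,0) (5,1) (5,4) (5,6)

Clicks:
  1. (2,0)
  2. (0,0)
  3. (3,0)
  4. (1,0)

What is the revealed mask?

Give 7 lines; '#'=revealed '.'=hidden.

Answer: ######.
######.
#.####.
#.###..
.......
.......
.......

Derivation:
Click 1 (2,0) count=1: revealed 1 new [(2,0)] -> total=1
Click 2 (0,0) count=0: revealed 19 new [(0,0) (0,1) (0,2) (0,3) (0,4) (0,5) (1,0) (1,1) (1,2) (1,3) (1,4) (1,5) (2,2) (2,3) (2,4) (2,5) (3,2) (3,3) (3,4)] -> total=20
Click 3 (3,0) count=2: revealed 1 new [(3,0)] -> total=21
Click 4 (1,0) count=1: revealed 0 new [(none)] -> total=21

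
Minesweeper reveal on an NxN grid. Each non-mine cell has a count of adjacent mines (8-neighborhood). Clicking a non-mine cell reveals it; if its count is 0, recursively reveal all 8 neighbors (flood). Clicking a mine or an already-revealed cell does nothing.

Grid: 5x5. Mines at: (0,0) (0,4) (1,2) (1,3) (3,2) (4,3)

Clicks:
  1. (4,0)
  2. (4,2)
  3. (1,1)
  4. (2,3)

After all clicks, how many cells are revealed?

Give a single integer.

Answer: 10

Derivation:
Click 1 (4,0) count=0: revealed 8 new [(1,0) (1,1) (2,0) (2,1) (3,0) (3,1) (4,0) (4,1)] -> total=8
Click 2 (4,2) count=2: revealed 1 new [(4,2)] -> total=9
Click 3 (1,1) count=2: revealed 0 new [(none)] -> total=9
Click 4 (2,3) count=3: revealed 1 new [(2,3)] -> total=10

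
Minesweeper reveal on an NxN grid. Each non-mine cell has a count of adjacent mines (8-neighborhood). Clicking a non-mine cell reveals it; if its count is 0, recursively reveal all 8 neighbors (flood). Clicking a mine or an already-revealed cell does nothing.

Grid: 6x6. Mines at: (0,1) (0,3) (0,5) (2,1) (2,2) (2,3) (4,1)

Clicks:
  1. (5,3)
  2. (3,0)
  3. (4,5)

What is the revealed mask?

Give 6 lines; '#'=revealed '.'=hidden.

Click 1 (5,3) count=0: revealed 16 new [(1,4) (1,5) (2,4) (2,5) (3,2) (3,3) (3,4) (3,5) (4,2) (4,3) (4,4) (4,5) (5,2) (5,3) (5,4) (5,5)] -> total=16
Click 2 (3,0) count=2: revealed 1 new [(3,0)] -> total=17
Click 3 (4,5) count=0: revealed 0 new [(none)] -> total=17

Answer: ......
....##
....##
#.####
..####
..####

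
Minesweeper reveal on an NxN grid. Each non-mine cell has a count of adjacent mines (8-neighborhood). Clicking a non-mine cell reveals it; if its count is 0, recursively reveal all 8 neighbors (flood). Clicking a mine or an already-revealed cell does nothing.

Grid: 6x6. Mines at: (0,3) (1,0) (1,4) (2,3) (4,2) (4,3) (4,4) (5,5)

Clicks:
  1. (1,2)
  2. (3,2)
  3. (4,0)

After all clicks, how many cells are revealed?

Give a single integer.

Answer: 10

Derivation:
Click 1 (1,2) count=2: revealed 1 new [(1,2)] -> total=1
Click 2 (3,2) count=3: revealed 1 new [(3,2)] -> total=2
Click 3 (4,0) count=0: revealed 8 new [(2,0) (2,1) (3,0) (3,1) (4,0) (4,1) (5,0) (5,1)] -> total=10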